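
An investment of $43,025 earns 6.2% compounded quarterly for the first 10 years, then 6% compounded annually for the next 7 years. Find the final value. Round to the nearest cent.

$119,690.32

Phase 1: 43,025·(1 + 0.0155)^40 ≈ 79,600.9019.
Phase 2: 79,600.9019·(1 + 0.06)^7 ≈ 119,690.3248.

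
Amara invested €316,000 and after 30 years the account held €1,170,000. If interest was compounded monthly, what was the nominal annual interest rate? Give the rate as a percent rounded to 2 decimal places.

The 360-period growth factor is 1,170,000/316,000 = 3.70253.
r/12 = 3.70253^(1/360) − 1 ≈ 0.00364278, so r ≈ 12·0.00364278 = 4.37133%.

4.37%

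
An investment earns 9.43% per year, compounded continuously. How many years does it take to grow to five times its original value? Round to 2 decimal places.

17.07 years

e^(0.0943t) = 5, so 0.0943t = ln 5 ≈ 1.6094.
t ≈ 1.6094/0.0943 ≈ 17.0672.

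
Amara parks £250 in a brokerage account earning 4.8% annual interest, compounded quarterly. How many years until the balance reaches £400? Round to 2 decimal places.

9.85 years

(1 + 0.012)^(4t) = 400/250 = 1.6.
4t·ln(1 + 0.012) = ln(1.6); 4t = 0.47/0.0119286 ≈ 39.4015.
t ≈ 9.8504 years.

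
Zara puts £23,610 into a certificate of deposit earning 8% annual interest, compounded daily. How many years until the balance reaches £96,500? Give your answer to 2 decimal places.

17.60 years

(1 + 0.000219178)^(365t) = 96,500/23,610 = 4.0873.
365t·ln(1 + 0.000219178) = ln(4.0873); 365t = 1.4079/0.000219154 ≈ 6424.1229.
t ≈ 17.6003 years.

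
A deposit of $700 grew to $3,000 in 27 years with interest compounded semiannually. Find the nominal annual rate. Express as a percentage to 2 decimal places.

5.46%

(1 + r/2)^54 = 3,000/700 = 4.28571.
1 + r/2 = 4.28571^(1/54) ≈ 1.027316, so r/2 ≈ 0.0273162.
r ≈ 2·0.0273162 = 5.46324%.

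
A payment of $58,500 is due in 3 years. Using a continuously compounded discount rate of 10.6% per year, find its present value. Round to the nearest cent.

$42,564.76

P = A·e^(−rt) = 58,500·e^(−0.318).
e^(−0.318) ≈ 0.72760278841, so P ≈ 42,564.7631.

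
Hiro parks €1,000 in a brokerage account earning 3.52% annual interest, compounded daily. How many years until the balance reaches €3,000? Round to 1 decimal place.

31.2 years

(1 + 0.0000964384)^(365t) = 3,000/1,000 = 3.
365t·ln(1 + 0.0000964384) = ln(3); 365t = 1.0986/9.64337e-05 ≈ 11392.4097.
t ≈ 31.2121 years.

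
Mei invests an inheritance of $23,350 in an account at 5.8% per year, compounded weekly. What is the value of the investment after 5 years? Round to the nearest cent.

Growth factor = (1 + 0.058/52)^260 ≈ 1.3362115246.
A ≈ 23,350 × 1.3362115246 ≈ 31,200.5391.

$31,200.54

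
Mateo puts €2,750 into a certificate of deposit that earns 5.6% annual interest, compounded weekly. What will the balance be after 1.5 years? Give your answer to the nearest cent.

Growth factor = (1 + 0.056/52)^78 ≈ 1.087579736.
A ≈ 2,750 × 1.087579736 ≈ 2,990.8443.

€2,990.84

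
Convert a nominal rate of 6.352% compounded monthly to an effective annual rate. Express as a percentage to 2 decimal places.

EAR = (1 + 6.352%/12)^12 − 1 = (1 + 0.00529333)^12 − 1.
(1 + 0.00529333)^12 ≈ 1.065402, so EAR ≈ 6.54023%.

6.54%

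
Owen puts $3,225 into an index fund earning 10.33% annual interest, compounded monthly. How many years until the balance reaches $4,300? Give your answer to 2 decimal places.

We need (1 + 0.00860833)^(12t) = 1.3333, so 12t = ln 1.3333 / ln 1.008608 ≈ 33.5627.
t ≈ 33.5627/12 = 2.7969 years.

2.80 years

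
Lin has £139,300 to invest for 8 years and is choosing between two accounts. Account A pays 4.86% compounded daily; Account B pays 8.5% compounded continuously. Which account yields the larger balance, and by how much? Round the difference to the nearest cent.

A: (1 + 0.0486/365)^2920 ≈ 1.47517129876, so 139,300 × 1.47517129876 ≈ 205,491.3619.
B: e^(0.085·8) = e^0.68 ≈ 1.97387773223, so 139,300 × 1.97387773223 ≈ 274,961.1681.
Difference ≈ 69,469.8062 in favor of B.

Account B, by £69,469.81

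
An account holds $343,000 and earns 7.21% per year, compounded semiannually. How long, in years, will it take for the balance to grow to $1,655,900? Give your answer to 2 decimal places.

22.23 years

We need (1 + 0.03605)^(2t) = 4.8277, so 2t = ln 4.8277 / ln 1.03605 ≈ 44.4544.
t ≈ 44.4544/2 = 22.2272 years.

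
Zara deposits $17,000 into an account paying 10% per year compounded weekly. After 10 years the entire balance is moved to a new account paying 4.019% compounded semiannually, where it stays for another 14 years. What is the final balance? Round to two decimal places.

$80,586.76

Phase 1: 17,000·(1 + 0.1/52)^520 ≈ 46,166.4358.
Phase 2: 46,166.4358·(1 + 0.020095)^28 ≈ 80,586.7563.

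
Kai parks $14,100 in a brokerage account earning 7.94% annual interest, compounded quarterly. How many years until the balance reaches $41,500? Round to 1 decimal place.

13.7 years

We need (1 + 0.01985)^(4t) = 2.9433, so 4t = ln 2.9433 / ln 1.01985 ≈ 54.9218.
t ≈ 54.9218/4 = 13.7305 years.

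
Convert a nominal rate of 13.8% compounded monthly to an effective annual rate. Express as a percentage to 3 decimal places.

14.707%

One year is 12 periods at 0.0115 each: (1 + 0.0115)^12 ≈ 1.147072.
EAR = 1.147072 − 1 ≈ 14.70719%.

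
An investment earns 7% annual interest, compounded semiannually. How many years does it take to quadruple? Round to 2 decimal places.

20.15 years

(1 + 0.035)^(2t) = 4.
2t = ln 4 / ln(1 + 0.035) ≈ 1.3863/0.0344014 ≈ 40.2976.
t ≈ 20.1488.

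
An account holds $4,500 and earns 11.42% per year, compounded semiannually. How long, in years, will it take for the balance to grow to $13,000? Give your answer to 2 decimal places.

We need (1 + 0.0571)^(2t) = 2.8889, so 2t = ln 2.8889 / ln 1.0571 ≈ 19.1047.
t ≈ 19.1047/2 = 9.5524 years.

9.55 years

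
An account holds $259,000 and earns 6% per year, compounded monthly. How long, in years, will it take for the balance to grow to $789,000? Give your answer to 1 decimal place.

We need (1 + 0.005)^(12t) = 3.0463, so 12t = ln 3.0463 / ln 1.005 ≈ 223.3442.
t ≈ 223.3442/12 = 18.6120 years.

18.6 years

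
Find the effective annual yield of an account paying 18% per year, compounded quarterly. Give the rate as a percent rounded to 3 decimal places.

One year is 4 periods at 0.045 each: (1 + 0.045)^4 ≈ 1.192519.
EAR = 1.192519 − 1 ≈ 19.25186%.

19.252%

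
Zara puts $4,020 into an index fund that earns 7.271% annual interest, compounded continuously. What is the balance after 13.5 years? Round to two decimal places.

$10,728.10

A = P·e^(rt) = 4,020·e^(0.07271·13.5) = 4,020·e^0.981585.
e^0.981585 ≈ 2.6686827537, so A ≈ 10,728.1047.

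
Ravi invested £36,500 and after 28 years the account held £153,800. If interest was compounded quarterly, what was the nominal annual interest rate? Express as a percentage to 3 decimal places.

5.170%

The 112-period growth factor is 153,800/36,500 = 4.2137.
r/4 = 4.2137^(1/112) − 1 ≈ 0.0129251, so r ≈ 4·0.0129251 = 5.17006%.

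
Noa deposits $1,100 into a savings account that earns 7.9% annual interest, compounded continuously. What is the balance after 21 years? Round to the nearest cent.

$5,779.46

A = P·e^(rt) = 1,100·e^(0.079·21) = 1,100·e^1.659.
e^1.659 ≈ 5.254054162, so A ≈ 5,779.4596.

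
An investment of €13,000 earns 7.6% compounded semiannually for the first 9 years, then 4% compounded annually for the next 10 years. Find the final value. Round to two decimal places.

€37,655.56

Phase 1: 13,000·(1 + 0.038)^18 ≈ 25,438.7470.
Phase 2: 25,438.7470·(1 + 0.04)^10 ≈ 37,655.5598.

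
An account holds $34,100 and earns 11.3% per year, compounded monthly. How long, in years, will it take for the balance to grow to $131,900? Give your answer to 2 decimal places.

12.03 years

(1 + 0.00941667)^(12t) = 131,900/34,100 = 3.868.
12t·ln(1 + 0.00941667) = ln(3.868); 12t = 1.3527/0.00937261 ≈ 144.3298.
t ≈ 12.0275 years.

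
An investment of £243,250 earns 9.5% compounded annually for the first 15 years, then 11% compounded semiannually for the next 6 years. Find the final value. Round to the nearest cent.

Phase 1: 243,250·(1 + 0.095)^15 ≈ 948,996.5565.
Phase 2: 948,996.5565·(1 + 0.055)^12 ≈ 1,804,239.3573.

£1,804,239.36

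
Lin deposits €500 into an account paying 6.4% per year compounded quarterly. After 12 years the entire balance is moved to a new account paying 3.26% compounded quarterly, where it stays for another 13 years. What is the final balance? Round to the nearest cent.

€1,633.71

Phase 1: 500·(1 + 0.016)^48 ≈ 1,071.1936.
Phase 2: 1,071.1936·(1 + 0.00815)^52 ≈ 1,633.7140.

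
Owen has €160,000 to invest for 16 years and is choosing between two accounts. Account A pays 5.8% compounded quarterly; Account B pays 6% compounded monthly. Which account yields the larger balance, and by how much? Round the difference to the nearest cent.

Account B, by €14,849.73

Account A growth factor: (1 + 0.0145)^64 ≈ 2.51264589198; balance ≈ 402,023.3427.
Account B growth factor: (1 + 0.005)^192 ≈ 2.60545668328; balance ≈ 416,873.0693.
Account B is larger by 14,849.7266.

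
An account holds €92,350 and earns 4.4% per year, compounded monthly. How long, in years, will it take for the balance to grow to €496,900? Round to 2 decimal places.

38.32 years

We need (1 + 0.00366667)^(12t) = 5.3806, so 12t = ln 5.3806 / ln 1.003667 ≈ 459.7872.
t ≈ 459.7872/12 = 38.3156 years.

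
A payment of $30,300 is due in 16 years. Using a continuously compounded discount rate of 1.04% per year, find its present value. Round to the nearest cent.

$25,655.24

P = A·e^(−rt) = 30,300·e^(−0.1664).
e^(−0.1664) ≈ 0.84670748345, so P ≈ 25,655.2367.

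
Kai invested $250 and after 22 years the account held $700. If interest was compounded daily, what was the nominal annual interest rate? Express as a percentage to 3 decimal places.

The 8030-period growth factor is 700/250 = 2.8.
r/365 = 2.8^(1/8030) − 1 ≈ 0.00012823, so r ≈ 365·0.00012823 = 4.68039%.

4.680%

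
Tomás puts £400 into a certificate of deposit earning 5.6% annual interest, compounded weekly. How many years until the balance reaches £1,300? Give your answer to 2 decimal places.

(1 + 0.00107692)^(52t) = 1,300/400 = 3.25.
52t·ln(1 + 0.00107692) = ln(3.25); 52t = 1.1787/0.00107634 ≈ 1095.0546.
t ≈ 21.0587 years.

21.06 years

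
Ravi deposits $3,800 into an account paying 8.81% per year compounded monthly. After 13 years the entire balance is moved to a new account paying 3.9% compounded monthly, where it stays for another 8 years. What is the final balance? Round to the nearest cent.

Phase 1: 3,800·(1 + 0.0881/12)^156 ≈ 11,894.9903.
Phase 2: 11,894.9903·(1 + 0.00325)^96 ≈ 16,242.1777.

$16,242.18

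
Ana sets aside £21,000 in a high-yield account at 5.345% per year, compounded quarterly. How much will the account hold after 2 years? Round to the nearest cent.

£23,352.74

Growth factor = (1 + 0.0133625)^8 ≈ 1.1120354489.
A ≈ 21,000 × 1.1120354489 ≈ 23,352.7444.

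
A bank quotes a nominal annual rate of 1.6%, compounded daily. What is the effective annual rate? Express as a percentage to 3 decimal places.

1.613%

One year is 365 periods at 0.0000438356 each: (1 + 0.0000438356)^365 ≈ 1.016128.
EAR = 1.016128 − 1 ≈ 1.61283%.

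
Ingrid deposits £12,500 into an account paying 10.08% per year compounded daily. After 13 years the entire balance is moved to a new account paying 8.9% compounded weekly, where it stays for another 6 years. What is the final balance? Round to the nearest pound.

After 13 years at 10.08%: 12,500 × 3.7069857883 ≈ 46,337.3224.
Then 6 years at 8.9%: 46,337.3224 × 1.7049632223 ≈ 79,003.4304.

£79,003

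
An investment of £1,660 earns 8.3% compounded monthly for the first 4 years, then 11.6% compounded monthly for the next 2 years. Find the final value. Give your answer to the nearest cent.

Phase 1: 1,660·(1 + 0.083/12)^48 ≈ 2,310.9870.
Phase 2: 2,310.9870·(1 + 0.116/12)^24 ≈ 2,911.1860.

£2,911.19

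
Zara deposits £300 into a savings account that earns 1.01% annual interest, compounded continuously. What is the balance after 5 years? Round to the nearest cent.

A = P·e^(rt) = 300·e^(0.0101·5) = 300·e^0.0505.
e^0.0505 ≈ 1.05179686, so A ≈ 315.5391.

£315.54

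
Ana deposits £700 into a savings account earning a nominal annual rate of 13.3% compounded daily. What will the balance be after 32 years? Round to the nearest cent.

£49,330.86

Growth factor = (1 + 0.133/365)^11680 ≈ 70.472656258.
A ≈ 700 × 70.472656258 ≈ 49,330.8594.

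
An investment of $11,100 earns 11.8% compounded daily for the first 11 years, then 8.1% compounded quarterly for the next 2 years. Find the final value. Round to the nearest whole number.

Phase 1: 11,100·(1 + 0.118/365)^4015 ≈ 40,639.2903.
Phase 2: 40,639.2903·(1 + 0.02025)^8 ≈ 47,708.8494.

$47,709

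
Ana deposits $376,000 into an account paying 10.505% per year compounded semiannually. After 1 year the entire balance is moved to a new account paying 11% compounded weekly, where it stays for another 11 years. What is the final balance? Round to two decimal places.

$1,395,063.50

After 1 years at 10.505%: 376,000 × 1.107808875625 ≈ 416,536.1372.
Then 11 years at 11%: 416,536.1372 × 3.349201617523 ≈ 1,395,063.5046.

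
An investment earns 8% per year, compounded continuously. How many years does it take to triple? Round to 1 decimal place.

e^(0.08t) = 3, so 0.08t = ln 3 ≈ 1.0986.
t ≈ 1.0986/0.08 ≈ 13.7327.

13.7 years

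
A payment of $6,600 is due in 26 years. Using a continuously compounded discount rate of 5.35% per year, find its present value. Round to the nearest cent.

$1,642.25

P = A·e^(−rt) = 6,600·e^(−1.391).
e^(−1.391) ≈ 0.2488263538, so P ≈ 1,642.2539.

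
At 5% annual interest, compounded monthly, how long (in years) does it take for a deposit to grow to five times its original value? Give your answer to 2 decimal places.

32.26 years

(1 + 0.00416667)^(12t) = 5.
12t = ln 5 / ln(1 + 0.00416667) ≈ 1.6094/0.00415801 ≈ 387.0693.
t ≈ 32.2558.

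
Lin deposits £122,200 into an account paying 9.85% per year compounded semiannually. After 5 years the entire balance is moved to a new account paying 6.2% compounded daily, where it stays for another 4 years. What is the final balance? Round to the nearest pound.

After 5 years at 9.85%: 122,200 × 1.6172969921 ≈ 197,633.6924.
Then 4 years at 6.2%: 197,633.6924 × 1.28143294413 ≈ 253,254.3244.

£253,254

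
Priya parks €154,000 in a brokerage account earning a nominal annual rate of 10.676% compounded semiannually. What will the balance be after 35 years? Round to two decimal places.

€5,867,802.75

Growth factor = (1 + 0.05338)^70 ≈ 38.1026152792.
A ≈ 154,000 × 38.1026152792 ≈ 5,867,802.7530.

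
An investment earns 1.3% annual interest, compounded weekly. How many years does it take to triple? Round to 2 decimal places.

(1 + 0.00025)^(52t) = 3.
52t = ln 3 / ln(1 + 0.00025) ≈ 1.0986/0.000249969 ≈ 4394.9984.
t ≈ 84.5192.

84.52 years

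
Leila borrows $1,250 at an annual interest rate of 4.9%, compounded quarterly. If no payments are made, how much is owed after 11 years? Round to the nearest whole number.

Growth factor = (1 + 0.01225)^44 ≈ 1.708687174.
A ≈ 1,250 × 1.708687174 ≈ 2,135.8590.

$2,136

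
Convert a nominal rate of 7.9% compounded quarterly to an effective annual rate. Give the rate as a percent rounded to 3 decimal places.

One year is 4 periods at 0.01975 each: (1 + 0.01975)^4 ≈ 1.081371.
EAR = 1.081371 − 1 ≈ 8.13713%.

8.137%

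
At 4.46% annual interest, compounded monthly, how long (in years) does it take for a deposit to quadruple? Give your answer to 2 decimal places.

31.14 years

(1 + 0.00371667)^(12t) = 4.
12t = ln 4 / ln(1 + 0.00371667) ≈ 1.3863/0.00370978 ≈ 373.6867.
t ≈ 31.1406.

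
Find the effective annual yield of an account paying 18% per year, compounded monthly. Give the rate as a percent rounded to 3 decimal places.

EAR = (1 + 18%/12)^12 − 1 = (1 + 0.015)^12 − 1.
(1 + 0.015)^12 ≈ 1.195618, so EAR ≈ 19.56182%.

19.562%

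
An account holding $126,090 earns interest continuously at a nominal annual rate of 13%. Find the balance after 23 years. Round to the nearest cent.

$2,507,385.71

A = P·e^(rt) = 126,090·e^(0.13·23) = 126,090·e^2.99.
e^2.99 ≈ 19.88568249156, so A ≈ 2,507,385.7054.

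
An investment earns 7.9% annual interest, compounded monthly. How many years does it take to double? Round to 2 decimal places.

(1 + 0.00658333)^(12t) = 2.
12t = ln 2 / ln(1 + 0.00658333) ≈ 0.69315/0.00656176 ≈ 105.6344.
t ≈ 8.8029.

8.80 years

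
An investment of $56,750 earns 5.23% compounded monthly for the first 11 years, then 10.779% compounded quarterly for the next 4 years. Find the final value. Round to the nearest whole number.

Phase 1: 56,750·(1 + 0.0523/12)^132 ≈ 100,756.3889.
Phase 2: 100,756.3889·(1 + 0.0269475)^16 ≈ 154,185.8311.

$154,186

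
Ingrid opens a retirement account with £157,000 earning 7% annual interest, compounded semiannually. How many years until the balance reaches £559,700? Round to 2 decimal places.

18.48 years

We need (1 + 0.035)^(2t) = 3.565, so 2t = ln 3.565 / ln 1.035 ≈ 36.9507.
t ≈ 36.9507/2 = 18.4753 years.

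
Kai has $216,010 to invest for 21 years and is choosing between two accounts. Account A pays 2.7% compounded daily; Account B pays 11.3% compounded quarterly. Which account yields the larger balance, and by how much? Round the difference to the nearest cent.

Account B, by $1,861,862.98

A: (1 + 0.027/365)^7665 ≈ 1.76293323008, so 216,010 × 1.76293323008 ≈ 380,811.2070.
B: (1 + 0.02825)^84 ≈ 10.38227019901, so 216,010 × 10.38227019901 ≈ 2,242,674.1857.
Difference ≈ 1,861,862.9787 in favor of B.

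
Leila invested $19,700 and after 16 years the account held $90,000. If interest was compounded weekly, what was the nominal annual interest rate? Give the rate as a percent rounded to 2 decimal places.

9.50%

(1 + r/52)^832 = 90,000/19,700 = 4.56853.
1 + r/52 = 4.56853^(1/832) ≈ 1.001828, so r/52 ≈ 0.00182762.
r ≈ 52·0.00182762 = 9.50362%.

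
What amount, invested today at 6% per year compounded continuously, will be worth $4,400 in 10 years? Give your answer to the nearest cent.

P = A·e^(−rt) = 4,400·e^(−0.6).
e^(−0.6) ≈ 0.5488116361, so P ≈ 2,414.7712.

$2,414.77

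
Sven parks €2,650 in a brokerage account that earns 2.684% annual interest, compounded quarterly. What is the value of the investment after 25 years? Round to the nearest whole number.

Periodic rate = 2.684%/4 = 0.00671; periods = 4·25 = 100.
A = 2,650·(1 + 0.00671)^100 ≈ 2,650·1.951813255 ≈ 5,172.3051.

€5,172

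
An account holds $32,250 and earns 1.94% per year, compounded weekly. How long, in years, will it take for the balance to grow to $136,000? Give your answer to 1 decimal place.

(1 + 0.000373077)^(52t) = 136,000/32,250 = 4.2171.
52t·ln(1 + 0.000373077) = ln(4.2171); 52t = 1.4391/0.000373007 ≈ 3858.1997.
t ≈ 74.1961 years.

74.2 years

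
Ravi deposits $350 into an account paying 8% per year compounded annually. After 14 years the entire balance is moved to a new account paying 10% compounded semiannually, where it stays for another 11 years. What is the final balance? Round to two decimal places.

$3,007.22

After 14 years at 8%: 350 × 2.937193624 ≈ 1,028.0178.
Then 11 years at 10%: 1,028.0178 × 2.92526072 ≈ 3,007.2200.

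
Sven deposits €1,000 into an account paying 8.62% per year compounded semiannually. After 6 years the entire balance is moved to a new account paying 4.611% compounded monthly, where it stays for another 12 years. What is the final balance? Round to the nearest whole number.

Phase 1: 1,000·(1 + 0.0431)^12 ≈ 1,659.2482.
Phase 2: 1,659.2482·(1 + 0.0038425)^144 ≈ 2,882.4027.

€2,882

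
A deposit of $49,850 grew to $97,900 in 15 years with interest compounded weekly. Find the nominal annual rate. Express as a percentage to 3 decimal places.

The 780-period growth factor is 97,900/49,850 = 1.96389.
r/52 = 1.96389^(1/780) − 1 ≈ 0.000865667, so r ≈ 52·0.000865667 = 4.50147%.

4.501%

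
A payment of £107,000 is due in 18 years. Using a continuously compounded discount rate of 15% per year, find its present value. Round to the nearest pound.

£7,191

P = A·e^(−rt) = 107,000·e^(−2.7).
e^(−2.7) ≈ 0.0672055127397, so P ≈ 7,190.9899.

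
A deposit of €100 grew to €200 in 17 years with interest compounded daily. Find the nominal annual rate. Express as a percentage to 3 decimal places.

4.078%

(1 + r/365)^6205 = 200/100 = 2.
1 + r/365 = 2^(1/6205) ≈ 1.000112, so r/365 ≈ 0.000111714.
r ≈ 365·0.000111714 = 4.07756%.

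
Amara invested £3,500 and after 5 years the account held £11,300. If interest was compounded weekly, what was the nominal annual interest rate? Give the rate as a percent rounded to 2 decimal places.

(1 + r/52)^260 = 11,300/3,500 = 3.22857.
1 + r/52 = 3.22857^(1/260) ≈ 1.004518, so r/52 ≈ 0.00451802.
r ≈ 52·0.00451802 = 23.49371%.

23.49%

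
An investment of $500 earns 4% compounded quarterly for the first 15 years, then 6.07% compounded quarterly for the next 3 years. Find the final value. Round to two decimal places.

$1,088.29

After 15 years at 4%: 500 × 1.816696699 ≈ 908.3483.
Then 3 years at 6.07%: 908.3483 × 1.198094211 ≈ 1,088.2869.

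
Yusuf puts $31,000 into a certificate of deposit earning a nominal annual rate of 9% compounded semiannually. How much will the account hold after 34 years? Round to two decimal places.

Growth factor = (1 + 0.045)^68 ≈ 19.9483854122.
A ≈ 31,000 × 19.9483854122 ≈ 618,399.9478.

$618,399.95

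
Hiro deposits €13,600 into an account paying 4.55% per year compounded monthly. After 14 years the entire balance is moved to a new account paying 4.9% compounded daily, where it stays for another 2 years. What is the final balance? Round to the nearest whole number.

€28,328

Phase 1: 13,600·(1 + 0.0455/12)^168 ≈ 25,683.9219.
Phase 2: 25,683.9219·(1 + 0.049/365)^730 ≈ 28,328.2238.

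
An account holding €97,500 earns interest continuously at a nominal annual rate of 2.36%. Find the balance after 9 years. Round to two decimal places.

A = P·e^(rt) = 97,500·e^(0.0236·9) = 97,500·e^0.2124.
e^0.2124 ≈ 1.23664244314, so A ≈ 120,572.6382.

€120,572.64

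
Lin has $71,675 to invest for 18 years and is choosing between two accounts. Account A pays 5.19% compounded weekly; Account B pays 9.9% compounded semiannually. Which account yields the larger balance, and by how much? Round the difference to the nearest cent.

A: (1 + 0.0519/52)^936 ≈ 2.54399100128, so 71,675 × 2.54399100128 ≈ 182,340.5550.
B: (1 + 0.0495)^36 ≈ 5.6933508138, so 71,675 × 5.6933508138 ≈ 408,070.9196.
Difference ≈ 225,730.3646 in favor of B.

Account B, by $225,730.36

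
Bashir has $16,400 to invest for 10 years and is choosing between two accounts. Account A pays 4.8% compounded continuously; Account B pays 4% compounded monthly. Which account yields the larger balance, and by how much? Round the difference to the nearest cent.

Account A growth factor: e^(0.048·10) = e^0.48 ≈ 1.6160744022; balance ≈ 26,503.6202.
Account B growth factor: (1 + 0.04/12)^120 ≈ 1.4908326824; balance ≈ 24,449.6560.
Account A is larger by 2,053.9642.

Account A, by $2,053.96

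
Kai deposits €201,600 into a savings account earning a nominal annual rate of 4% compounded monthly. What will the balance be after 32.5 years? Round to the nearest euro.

€738,133

Periodic rate = 4%/12 = 0.00333333; periods = 12·32.5 = 390.
A = 201,600·(1 + 0.04/12)^390 ≈ 201,600·3.66137271611 ≈ 738,132.7396.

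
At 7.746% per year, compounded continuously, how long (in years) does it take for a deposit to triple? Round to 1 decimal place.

14.2 years

e^(0.07746t) = 3, so 0.07746t = ln 3 ≈ 1.0986.
t ≈ 1.0986/0.07746 ≈ 14.1830.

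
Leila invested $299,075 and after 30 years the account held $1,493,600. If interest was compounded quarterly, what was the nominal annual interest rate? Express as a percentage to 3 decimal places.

The 120-period growth factor is 1,493,600/299,075 = 4.99407.
r/4 = 4.99407^(1/120) − 1 ≈ 0.0134923, so r ≈ 4·0.0134923 = 5.39692%.

5.397%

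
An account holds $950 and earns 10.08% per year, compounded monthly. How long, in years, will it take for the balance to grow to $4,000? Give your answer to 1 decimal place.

14.3 years

We need (1 + 0.0084)^(12t) = 4.2105, so 12t = ln 4.2105 / ln 1.0084 ≈ 171.8592.
t ≈ 171.8592/12 = 14.3216 years.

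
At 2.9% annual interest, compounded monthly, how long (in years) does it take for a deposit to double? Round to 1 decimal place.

(1 + 0.00241667)^(12t) = 2.
12t = ln 2 / ln(1 + 0.00241667) ≈ 0.69315/0.00241375 ≈ 287.1660.
t ≈ 23.9305.

23.9 years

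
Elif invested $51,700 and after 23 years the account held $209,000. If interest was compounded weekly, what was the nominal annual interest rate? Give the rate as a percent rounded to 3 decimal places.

(1 + r/52)^1196 = 209,000/51,700 = 4.04255.
1 + r/52 = 4.04255^(1/1196) ≈ 1.001169, so r/52 ≈ 0.00116864.
r ≈ 52·0.00116864 = 6.07692%.

6.077%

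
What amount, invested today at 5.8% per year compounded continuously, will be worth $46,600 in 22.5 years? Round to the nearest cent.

P = A·e^(−rt) = 46,600·e^(−1.305).
e^(−1.305) ≈ 0.27117253505, so P ≈ 12,636.6401.

$12,636.64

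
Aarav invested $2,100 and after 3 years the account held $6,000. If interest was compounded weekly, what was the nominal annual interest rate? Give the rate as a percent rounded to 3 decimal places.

The 156-period growth factor is 6,000/2,100 = 2.85714.
r/52 = 2.85714^(1/156) − 1 ≈ 0.00675232, so r ≈ 52·0.00675232 = 35.11208%.

35.112%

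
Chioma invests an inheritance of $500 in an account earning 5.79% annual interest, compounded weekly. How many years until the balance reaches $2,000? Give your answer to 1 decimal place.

24.0 years

(1 + 0.00111346)^(52t) = 2,000/500 = 4.
52t·ln(1 + 0.00111346) = ln(4); 52t = 1.3863/0.00111284 ≈ 1245.7242.
t ≈ 23.9562 years.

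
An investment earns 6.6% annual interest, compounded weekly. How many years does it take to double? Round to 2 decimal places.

10.51 years

(1 + 0.00126923)^(52t) = 2.
52t = ln 2 / ln(1 + 0.00126923) ≈ 0.69315/0.00126843 ≈ 546.4625.
t ≈ 10.5089.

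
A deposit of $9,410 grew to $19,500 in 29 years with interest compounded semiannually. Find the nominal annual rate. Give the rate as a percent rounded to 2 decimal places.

2.53%

The 58-period growth factor is 19,500/9,410 = 2.07226.
r/2 = 2.07226^(1/58) − 1 ≈ 0.012642, so r ≈ 2·0.012642 = 2.52841%.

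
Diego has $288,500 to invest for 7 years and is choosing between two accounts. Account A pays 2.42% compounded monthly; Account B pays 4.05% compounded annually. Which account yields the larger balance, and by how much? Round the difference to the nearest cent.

Account A growth factor: (1 + 0.0242/12)^84 ≈ 1.18439182813; balance ≈ 341,697.0424.
Account B growth factor: (1 + 0.0405)^7 ≈ 1.32036678835; balance ≈ 380,925.8184.
Account B is larger by 39,228.7760.

Account B, by $39,228.78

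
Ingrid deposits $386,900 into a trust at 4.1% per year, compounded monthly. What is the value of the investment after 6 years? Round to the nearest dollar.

Growth factor = (1 + 0.041/12)^72 ≈ 1.27836344948.
A ≈ 386,900 × 1.27836344948 ≈ 494,598.8186.

$494,599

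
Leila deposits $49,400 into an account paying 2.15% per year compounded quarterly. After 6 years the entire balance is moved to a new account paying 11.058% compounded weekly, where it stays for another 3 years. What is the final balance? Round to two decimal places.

Phase 1: 49,400·(1 + 0.005375)^24 ≈ 56,182.4805.
Phase 2: 56,182.4805·(1 + 0.11058/52)^156 ≈ 78,256.5666.

$78,256.57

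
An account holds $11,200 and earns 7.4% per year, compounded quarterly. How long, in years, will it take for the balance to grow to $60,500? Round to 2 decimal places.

23.00 years

We need (1 + 0.0185)^(4t) = 5.4018, so 4t = ln 5.4018 / ln 1.0185 ≈ 92.0154.
t ≈ 92.0154/4 = 23.0038 years.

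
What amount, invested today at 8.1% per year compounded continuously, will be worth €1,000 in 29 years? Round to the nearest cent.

€95.46

P = A·e^(−rt) = 1,000·e^(−2.349).
e^(−2.349) ≈ 0.0954645791, so P ≈ 95.4646.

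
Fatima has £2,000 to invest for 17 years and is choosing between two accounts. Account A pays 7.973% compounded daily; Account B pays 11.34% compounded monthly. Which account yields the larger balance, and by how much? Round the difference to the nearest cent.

Account B, by £5,869.30

Account A growth factor: (1 + 0.07973/365)^6205 ≈ 3.877776742; balance ≈ 7,755.5535.
Account B growth factor: (1 + 0.00945)^204 ≈ 6.812424839; balance ≈ 13,624.8497.
Account B is larger by 5,869.2962.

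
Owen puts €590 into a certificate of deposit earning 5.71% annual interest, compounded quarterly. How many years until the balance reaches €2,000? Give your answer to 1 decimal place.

21.5 years

We need (1 + 0.014275)^(4t) = 3.3898, so 4t = ln 3.3898 / ln 1.014275 ≈ 86.1277.
t ≈ 86.1277/4 = 21.5319 years.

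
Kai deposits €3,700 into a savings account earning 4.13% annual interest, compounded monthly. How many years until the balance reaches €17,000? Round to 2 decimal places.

We need (1 + 0.00344167)^(12t) = 4.5946, so 12t = ln 4.5946 / ln 1.003442 ≈ 443.8266.
t ≈ 443.8266/12 = 36.9855 years.

36.99 years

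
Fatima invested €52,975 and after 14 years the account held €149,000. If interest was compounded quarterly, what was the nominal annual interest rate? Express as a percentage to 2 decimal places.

(1 + r/4)^56 = 149,000/52,975 = 2.81265.
1 + r/4 = 2.81265^(1/56) ≈ 1.018638, so r/4 ≈ 0.0186381.
r ≈ 4·0.0186381 = 7.45524%.

7.46%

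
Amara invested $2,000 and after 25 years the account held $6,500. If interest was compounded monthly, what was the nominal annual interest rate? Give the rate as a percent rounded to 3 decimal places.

4.724%

The 300-period growth factor is 6,500/2,000 = 3.25.
r/12 = 3.25^(1/300) − 1 ≈ 0.00393658, so r ≈ 12·0.00393658 = 4.72389%.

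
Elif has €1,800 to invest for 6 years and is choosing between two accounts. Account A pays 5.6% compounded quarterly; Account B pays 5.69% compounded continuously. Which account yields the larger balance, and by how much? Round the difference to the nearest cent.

Account B, by €19.50

Account A growth factor: (1 + 0.014)^24 ≈ 1.396081975; balance ≈ 2,512.9476.
Account B growth factor: e^(0.0569·6) = e^0.3414 ≈ 1.406915895; balance ≈ 2,532.4486.
Account B is larger by 19.5011.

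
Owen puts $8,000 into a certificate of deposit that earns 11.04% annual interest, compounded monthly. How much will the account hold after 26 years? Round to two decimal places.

$139,312.29

Growth factor = (1 + 0.0092)^312 ≈ 17.4140367164.
A ≈ 8,000 × 17.4140367164 ≈ 139,312.2937.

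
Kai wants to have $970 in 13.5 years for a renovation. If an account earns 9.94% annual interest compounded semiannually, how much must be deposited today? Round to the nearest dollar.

$262

Growth factor = (1 + 0.0497)^27 ≈ 3.70476209.
P = 970/3.70476209 ≈ 261.8252.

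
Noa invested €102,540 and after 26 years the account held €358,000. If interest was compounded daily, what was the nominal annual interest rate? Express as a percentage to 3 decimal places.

The 9490-period growth factor is 358,000/102,540 = 3.49132.
r/365 = 3.49132^(1/9490) − 1 ≈ 0.000131756, so r ≈ 365·0.000131756 = 4.80909%.

4.809%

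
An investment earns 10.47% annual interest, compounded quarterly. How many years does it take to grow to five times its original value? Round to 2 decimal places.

15.57 years

(1 + 0.026175)^(4t) = 5.
4t = ln 5 / ln(1 + 0.026175) ≈ 1.6094/0.0258383 ≈ 62.2889.
t ≈ 15.5722.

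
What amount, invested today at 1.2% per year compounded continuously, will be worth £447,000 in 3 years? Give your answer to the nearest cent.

£431,194.21

P = A·e^(−rt) = 447,000·e^(−0.036).
e^(−0.036) ≈ 0.964640293483, so P ≈ 431,194.2112.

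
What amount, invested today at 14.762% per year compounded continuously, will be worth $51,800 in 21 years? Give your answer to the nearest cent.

P = A·e^(−rt) = 51,800·e^(−3.10002).
e^(−3.10002) ≈ 0.045048301419, so P ≈ 2,333.5020.

$2,333.50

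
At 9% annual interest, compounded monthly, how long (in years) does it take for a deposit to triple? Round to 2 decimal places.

12.25 years

(1 + 0.0075)^(12t) = 3.
12t = ln 3 / ln(1 + 0.0075) ≈ 1.0986/0.00747201 ≈ 147.0303.
t ≈ 12.2525.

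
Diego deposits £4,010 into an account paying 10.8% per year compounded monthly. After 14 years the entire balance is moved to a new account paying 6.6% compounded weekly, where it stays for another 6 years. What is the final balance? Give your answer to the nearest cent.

After 14 years at 10.8%: 4,010 × 4.5052192157 ≈ 18,065.9291.
Then 6 years at 6.6%: 18,065.9291 × 1.4854962697 ≈ 26,836.8702.

£26,836.87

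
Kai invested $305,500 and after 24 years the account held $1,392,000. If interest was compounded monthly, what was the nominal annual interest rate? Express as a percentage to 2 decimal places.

6.34%

The 288-period growth factor is 1,392,000/305,500 = 4.55646.
r/12 = 4.55646^(1/288) − 1 ≈ 0.00527968, so r ≈ 12·0.00527968 = 6.33561%.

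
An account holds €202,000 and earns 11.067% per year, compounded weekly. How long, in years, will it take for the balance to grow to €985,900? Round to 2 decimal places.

(1 + 0.00212827)^(52t) = 985,900/202,000 = 4.8807.
52t·ln(1 + 0.00212827) = ln(4.8807); 52t = 1.5853/0.00212601 ≈ 745.6639.
t ≈ 14.3397 years.

14.34 years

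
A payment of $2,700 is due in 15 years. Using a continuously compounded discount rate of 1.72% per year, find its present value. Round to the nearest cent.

$2,086.01

P = A·e^(−rt) = 2,700·e^(−0.258).
e^(−0.258) ≈ 0.7725952321, so P ≈ 2,086.0071.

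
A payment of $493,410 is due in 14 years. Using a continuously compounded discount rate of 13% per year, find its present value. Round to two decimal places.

P = A·e^(−rt) = 493,410·e^(−1.82).
e^(−1.82) ≈ 0.162025750934, so P ≈ 79,945.1258.

$79,945.13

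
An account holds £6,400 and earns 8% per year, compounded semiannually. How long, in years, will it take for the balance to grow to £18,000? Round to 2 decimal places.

(1 + 0.04)^(2t) = 18,000/6,400 = 2.8125.
2t·ln(1 + 0.04) = ln(2.8125); 2t = 1.0341/0.0392207 ≈ 26.3655.
t ≈ 13.1828 years.

13.18 years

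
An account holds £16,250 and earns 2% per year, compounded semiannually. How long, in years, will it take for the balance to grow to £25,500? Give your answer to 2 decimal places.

(1 + 0.01)^(2t) = 25,500/16,250 = 1.5692.
2t·ln(1 + 0.01) = ln(1.5692); 2t = 0.45059/0.00995033 ≈ 45.2835.
t ≈ 22.6417 years.

22.64 years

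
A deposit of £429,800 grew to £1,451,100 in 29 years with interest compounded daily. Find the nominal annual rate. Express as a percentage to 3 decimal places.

4.196%

(1 + r/365)^10585 = 1,451,100/429,800 = 3.37622.
1 + r/365 = 3.37622^(1/10585) ≈ 1.000115, so r/365 ≈ 0.000114958.
r ≈ 365·0.000114958 = 4.19596%.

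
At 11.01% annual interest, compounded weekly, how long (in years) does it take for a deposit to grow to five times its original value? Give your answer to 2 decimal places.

14.63 years

(1 + 0.00211731)^(52t) = 5.
52t = ln 5 / ln(1 + 0.00211731) ≈ 1.6094/0.00211507 ≈ 760.9386.
t ≈ 14.6334.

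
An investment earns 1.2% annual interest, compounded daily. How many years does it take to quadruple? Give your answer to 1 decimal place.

115.5 years

(1 + 0.0000328767)^(365t) = 4.
365t = ln 4 / ln(1 + 0.0000328767) ≈ 1.3863/3.28762e-05 ≈ 42167.1466.
t ≈ 115.5264.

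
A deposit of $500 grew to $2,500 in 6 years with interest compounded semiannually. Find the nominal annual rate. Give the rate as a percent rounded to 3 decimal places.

28.706%

(1 + r/2)^12 = 2,500/500 = 5.
1 + r/2 = 5^(1/12) ≈ 1.14353, so r/2 ≈ 0.14353.
r ≈ 2·0.14353 = 28.70597%.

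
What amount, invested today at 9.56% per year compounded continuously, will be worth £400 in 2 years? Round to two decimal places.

P = A·e^(−rt) = 400·e^(−0.1912).
e^(−0.1912) ≈ 0.825967378, so P ≈ 330.3870.

£330.39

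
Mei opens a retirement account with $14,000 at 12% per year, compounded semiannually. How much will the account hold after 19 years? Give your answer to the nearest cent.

Periodic rate = 12%/2 = 0.06; periods = 2·19 = 38.
A = 14,000·(1 + 0.06)^38 ≈ 14,000·9.15425234703 ≈ 128,159.5329.

$128,159.53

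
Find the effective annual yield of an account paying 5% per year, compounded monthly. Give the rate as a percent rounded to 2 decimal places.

One year is 12 periods at 0.00416667 each: (1 + 0.00416667)^12 ≈ 1.051162.
EAR = 1.051162 − 1 ≈ 5.11619%.

5.12%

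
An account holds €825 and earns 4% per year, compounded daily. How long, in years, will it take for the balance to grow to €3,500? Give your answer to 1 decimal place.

36.1 years

We need (1 + 0.000109589)^(365t) = 4.2424, so 365t = ln 4.2424 / ln 1.00011 ≈ 13187.5782.
t ≈ 13187.5782/365 = 36.1304 years.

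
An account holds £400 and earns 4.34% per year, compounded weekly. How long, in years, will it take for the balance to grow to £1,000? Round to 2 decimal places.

21.12 years

(1 + 0.000834615)^(52t) = 1,000/400 = 2.5.
52t·ln(1 + 0.000834615) = ln(2.5); 52t = 0.91629/0.000834267 ≈ 1098.3179.
t ≈ 21.1215 years.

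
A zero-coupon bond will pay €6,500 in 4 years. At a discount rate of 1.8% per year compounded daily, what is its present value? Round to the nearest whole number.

Growth factor = (1 + 0.018/365)^1460 ≈ 1.074653436.
P = 6,500/1.074653436 ≈ 6,048.4616.

€6,048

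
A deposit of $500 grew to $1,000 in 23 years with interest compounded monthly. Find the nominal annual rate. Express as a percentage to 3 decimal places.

(1 + r/12)^276 = 1,000/500 = 2.
1 + r/12 = 2^(1/276) ≈ 1.002515, so r/12 ≈ 0.00251456.
r ≈ 12·0.00251456 = 3.01747%.

3.017%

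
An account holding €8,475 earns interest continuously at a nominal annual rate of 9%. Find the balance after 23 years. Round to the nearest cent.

€67,162.88

A = P·e^(rt) = 8,475·e^(0.09·23) = 8,475·e^2.07.
e^2.07 ≈ 7.9248231178, so A ≈ 67,162.8759.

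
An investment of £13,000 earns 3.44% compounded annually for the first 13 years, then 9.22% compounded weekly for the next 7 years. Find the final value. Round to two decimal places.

Phase 1: 13,000·(1 + 0.0344)^13 ≈ 20,178.7382.
Phase 2: 20,178.7382·(1 + 0.0922/52)^364 ≈ 38,453.8181.

£38,453.82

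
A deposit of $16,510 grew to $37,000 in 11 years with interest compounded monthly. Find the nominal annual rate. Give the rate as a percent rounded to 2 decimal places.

The 132-period growth factor is 37,000/16,510 = 2.24107.
r/12 = 2.24107^(1/132) − 1 ≈ 0.00613199, so r ≈ 12·0.00613199 = 7.35839%.

7.36%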